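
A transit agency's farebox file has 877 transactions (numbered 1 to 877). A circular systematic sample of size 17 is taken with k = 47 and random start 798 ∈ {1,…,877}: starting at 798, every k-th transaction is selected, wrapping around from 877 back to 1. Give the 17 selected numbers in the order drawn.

Selection 1: 798
Selection 2: 798 + 47 = 845
Selection 3: 845 + 47 = 892 → 892 − 877 = 15
Selection 4: 15 + 47 = 62
Selection 5: 62 + 47 = 109
Selection 6: 109 + 47 = 156
Selection 7: 156 + 47 = 203
Selection 8: 203 + 47 = 250
Selection 9: 250 + 47 = 297
Selection 10: 297 + 47 = 344
Selection 11: 344 + 47 = 391
Selection 12: 391 + 47 = 438
Selection 13: 438 + 47 = 485
Selection 14: 485 + 47 = 532
Selection 15: 532 + 47 = 579
Selection 16: 579 + 47 = 626
Selection 17: 626 + 47 = 673

798, 845, 15, 62, 109, 156, 203, 250, 297, 344, 391, 438, 485, 532, 579, 626, 673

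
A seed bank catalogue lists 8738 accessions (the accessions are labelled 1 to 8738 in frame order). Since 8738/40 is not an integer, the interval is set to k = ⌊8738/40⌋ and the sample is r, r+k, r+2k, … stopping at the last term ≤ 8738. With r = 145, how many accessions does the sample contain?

40

k = ⌊8738/40⌋ = 218
Achieved size = ⌊(8738 − 145)/218⌋ + 1 = ⌊8593/218⌋ + 1 = 39 + 1 = 40
(last selection: 145 + 39×218 = 8647 ≤ 8738; next would be 8865 > 8738)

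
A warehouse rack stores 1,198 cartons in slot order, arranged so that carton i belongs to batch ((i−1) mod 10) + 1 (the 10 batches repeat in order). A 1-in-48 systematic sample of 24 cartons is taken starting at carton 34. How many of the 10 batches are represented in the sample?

5

Consecutive selections differ by k = 48, so their batch numbers differ by 48 mod 10 = 8.
gcd(48, 10) = 2, so the sample visits 10/2 = 5 distinct residues mod 10.
Start 34 is batch 4; the batches hit are 2, 4, 6, 8, 10.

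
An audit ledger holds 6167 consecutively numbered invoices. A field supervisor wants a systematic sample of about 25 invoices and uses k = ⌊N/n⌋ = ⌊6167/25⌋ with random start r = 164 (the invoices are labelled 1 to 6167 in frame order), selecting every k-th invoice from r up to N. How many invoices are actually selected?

25

k = ⌊6167/25⌋ = 246
Achieved size = ⌊(6167 − 164)/246⌋ + 1 = ⌊6003/246⌋ + 1 = 24 + 1 = 25
(last selection: 164 + 24×246 = 6068 ≤ 6167; next would be 6314 > 6167)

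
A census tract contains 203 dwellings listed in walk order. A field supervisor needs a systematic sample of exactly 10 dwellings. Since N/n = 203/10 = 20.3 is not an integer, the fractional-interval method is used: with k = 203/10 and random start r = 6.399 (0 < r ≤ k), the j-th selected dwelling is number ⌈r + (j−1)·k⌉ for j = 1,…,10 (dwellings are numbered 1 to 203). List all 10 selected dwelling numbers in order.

j=1: r + 0k = 6.399 → ⌈·⌉ = 7
j=2: r + 1k = 26.699 → ⌈·⌉ = 27
j=3: r + 2k = 46.999 → ⌈·⌉ = 47
j=4: r + 3k = 67.299 → ⌈·⌉ = 68
j=5: r + 4k = 87.599 → ⌈·⌉ = 88
j=6: r + 5k = 107.899 → ⌈·⌉ = 108
j=7: r + 6k = 128.199 → ⌈·⌉ = 129
j=8: r + 7k = 148.499 → ⌈·⌉ = 149
j=9: r + 8k = 168.799 → ⌈·⌉ = 169
j=10: r + 9k = 189.099 → ⌈·⌉ = 190

7, 27, 47, 68, 88, 108, 129, 149, 169, 190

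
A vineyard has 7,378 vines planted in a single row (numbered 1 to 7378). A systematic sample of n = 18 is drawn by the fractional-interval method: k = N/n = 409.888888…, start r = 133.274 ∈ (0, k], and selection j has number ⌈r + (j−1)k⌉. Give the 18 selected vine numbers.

134, 544, 954, 1363, 1773, 2183, 2593, 3003, 3413, 3823, 4233, 4643, 5052, 5462, 5872, 6282, 6692, 7102

j=1: r + 0k = 133.274 → ⌈·⌉ = 134
j=2: r + 1k = 543.162888… → ⌈·⌉ = 544
j=3: r + 2k = 953.051777… → ⌈·⌉ = 954
j=4: r + 3k = 1362.940666… → ⌈·⌉ = 1363
j=5: r + 4k = 1772.829555… → ⌈·⌉ = 1773
j=6: r + 5k = 2182.718444… → ⌈·⌉ = 2183
j=7: r + 6k = 2592.607333… → ⌈·⌉ = 2593
j=8: r + 7k = 3002.496222… → ⌈·⌉ = 3003
j=9: r + 8k = 3412.385111… → ⌈·⌉ = 3413
j=10: r + 9k = 3822.274 → ⌈·⌉ = 3823
j=11: r + 10k = 4232.162888… → ⌈·⌉ = 4233
j=12: r + 11k = 4642.051777… → ⌈·⌉ = 4643
j=13: r + 12k = 5051.940666… → ⌈·⌉ = 5052
j=14: r + 13k = 5461.829555… → ⌈·⌉ = 5462
j=15: r + 14k = 5871.718444… → ⌈·⌉ = 5872
j=16: r + 15k = 6281.607333… → ⌈·⌉ = 6282
j=17: r + 16k = 6691.496222… → ⌈·⌉ = 6692
j=18: r + 17k = 7101.385111… → ⌈·⌉ = 7102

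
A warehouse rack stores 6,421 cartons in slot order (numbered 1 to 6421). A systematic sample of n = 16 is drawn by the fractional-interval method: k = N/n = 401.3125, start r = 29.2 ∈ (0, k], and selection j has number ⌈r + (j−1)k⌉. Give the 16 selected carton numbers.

j=1: r + 0k = 29.2 → ⌈·⌉ = 30
j=2: r + 1k = 430.5125 → ⌈·⌉ = 431
j=3: r + 2k = 831.825 → ⌈·⌉ = 832
j=4: r + 3k = 1233.1375 → ⌈·⌉ = 1234
j=5: r + 4k = 1634.45 → ⌈·⌉ = 1635
j=6: r + 5k = 2035.7625 → ⌈·⌉ = 2036
j=7: r + 6k = 2437.075 → ⌈·⌉ = 2438
j=8: r + 7k = 2838.3875 → ⌈·⌉ = 2839
j=9: r + 8k = 3239.7 → ⌈·⌉ = 3240
j=10: r + 9k = 3641.0125 → ⌈·⌉ = 3642
j=11: r + 10k = 4042.325 → ⌈·⌉ = 4043
j=12: r + 11k = 4443.6375 → ⌈·⌉ = 4444
j=13: r + 12k = 4844.95 → ⌈·⌉ = 4845
j=14: r + 13k = 5246.2625 → ⌈·⌉ = 5247
j=15: r + 14k = 5647.575 → ⌈·⌉ = 5648
j=16: r + 15k = 6048.8875 → ⌈·⌉ = 6049

30, 431, 832, 1234, 1635, 2036, 2438, 2839, 3240, 3642, 4043, 4444, 4845, 5247, 5648, 6049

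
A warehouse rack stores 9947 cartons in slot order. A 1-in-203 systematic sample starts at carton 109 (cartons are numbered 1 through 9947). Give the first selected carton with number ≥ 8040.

k = 203
Steps past start: ⌈(8040 − 109)/203⌉ = ⌈7931/203⌉ = 40
Selected carton: 109 + 40×203 = 8229

8229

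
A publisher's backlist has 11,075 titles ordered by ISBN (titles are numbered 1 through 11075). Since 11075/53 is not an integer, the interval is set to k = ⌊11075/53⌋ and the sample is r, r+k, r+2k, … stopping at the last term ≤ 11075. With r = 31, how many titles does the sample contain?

k = ⌊11075/53⌋ = 208
Achieved size = ⌊(11075 − 31)/208⌋ + 1 = ⌊11044/208⌋ + 1 = 53 + 1 = 54
(last selection: 31 + 53×208 = 11055 ≤ 11075; next would be 11263 > 11075)

54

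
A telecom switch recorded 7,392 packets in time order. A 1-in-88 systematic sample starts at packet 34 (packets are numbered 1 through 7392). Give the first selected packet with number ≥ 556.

k = 88
Steps past start: ⌈(556 − 34)/88⌉ = ⌈522/88⌉ = 6
Selected packet: 34 + 6×88 = 562

562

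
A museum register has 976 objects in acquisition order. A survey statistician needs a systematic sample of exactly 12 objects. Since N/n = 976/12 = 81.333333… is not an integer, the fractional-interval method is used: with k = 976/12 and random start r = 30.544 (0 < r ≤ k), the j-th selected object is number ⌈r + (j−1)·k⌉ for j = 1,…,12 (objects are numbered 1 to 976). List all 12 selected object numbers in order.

31, 112, 194, 275, 356, 438, 519, 600, 682, 763, 844, 926

j=1: r + 0k = 30.544 → ⌈·⌉ = 31
j=2: r + 1k = 111.877333… → ⌈·⌉ = 112
j=3: r + 2k = 193.210666… → ⌈·⌉ = 194
j=4: r + 3k = 274.544 → ⌈·⌉ = 275
j=5: r + 4k = 355.877333… → ⌈·⌉ = 356
j=6: r + 5k = 437.210666… → ⌈·⌉ = 438
j=7: r + 6k = 518.544 → ⌈·⌉ = 519
j=8: r + 7k = 599.877333… → ⌈·⌉ = 600
j=9: r + 8k = 681.210666… → ⌈·⌉ = 682
j=10: r + 9k = 762.544 → ⌈·⌉ = 763
j=11: r + 10k = 843.877333… → ⌈·⌉ = 844
j=12: r + 11k = 925.210666… → ⌈·⌉ = 926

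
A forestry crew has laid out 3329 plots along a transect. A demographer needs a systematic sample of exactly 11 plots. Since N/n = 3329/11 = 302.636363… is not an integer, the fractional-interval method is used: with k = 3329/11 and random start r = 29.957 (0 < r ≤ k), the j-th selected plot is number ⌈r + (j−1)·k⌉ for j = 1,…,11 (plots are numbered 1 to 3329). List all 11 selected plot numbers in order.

30, 333, 636, 938, 1241, 1544, 1846, 2149, 2452, 2754, 3057

j=1: r + 0k = 29.957 → ⌈·⌉ = 30
j=2: r + 1k = 332.593363… → ⌈·⌉ = 333
j=3: r + 2k = 635.229727… → ⌈·⌉ = 636
j=4: r + 3k = 937.866090… → ⌈·⌉ = 938
j=5: r + 4k = 1240.502454… → ⌈·⌉ = 1241
j=6: r + 5k = 1543.138818… → ⌈·⌉ = 1544
j=7: r + 6k = 1845.775181… → ⌈·⌉ = 1846
j=8: r + 7k = 2148.411545… → ⌈·⌉ = 2149
j=9: r + 8k = 2451.047909… → ⌈·⌉ = 2452
j=10: r + 9k = 2753.684272… → ⌈·⌉ = 2754
j=11: r + 10k = 3056.320636… → ⌈·⌉ = 3057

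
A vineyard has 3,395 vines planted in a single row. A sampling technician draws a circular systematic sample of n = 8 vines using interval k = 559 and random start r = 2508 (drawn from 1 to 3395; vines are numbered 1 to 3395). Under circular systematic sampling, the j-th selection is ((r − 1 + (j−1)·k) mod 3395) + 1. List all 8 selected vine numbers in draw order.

2508, 3067, 231, 790, 1349, 1908, 2467, 3026

Selection 1: 2508
Selection 2: 2508 + 559 = 3067
Selection 3: 3067 + 559 = 3626 → 3626 − 3395 = 231
Selection 4: 231 + 559 = 790
Selection 5: 790 + 559 = 1349
Selection 6: 1349 + 559 = 1908
Selection 7: 1908 + 559 = 2467
Selection 8: 2467 + 559 = 3026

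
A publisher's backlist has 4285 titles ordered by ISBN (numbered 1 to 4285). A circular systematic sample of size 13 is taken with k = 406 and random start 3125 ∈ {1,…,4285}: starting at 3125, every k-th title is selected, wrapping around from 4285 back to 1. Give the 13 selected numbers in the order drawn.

Selection 1: 3125
Selection 2: 3125 + 406 = 3531
Selection 3: 3531 + 406 = 3937
Selection 4: 3937 + 406 = 4343 → 4343 − 4285 = 58
Selection 5: 58 + 406 = 464
Selection 6: 464 + 406 = 870
Selection 7: 870 + 406 = 1276
Selection 8: 1276 + 406 = 1682
Selection 9: 1682 + 406 = 2088
Selection 10: 2088 + 406 = 2494
Selection 11: 2494 + 406 = 2900
Selection 12: 2900 + 406 = 3306
Selection 13: 3306 + 406 = 3712

3125, 3531, 3937, 58, 464, 870, 1276, 1682, 2088, 2494, 2900, 3306, 3712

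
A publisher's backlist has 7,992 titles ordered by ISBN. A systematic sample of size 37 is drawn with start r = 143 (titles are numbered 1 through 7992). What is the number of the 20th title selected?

k = 7992/37 = 216
20th selection = r + (20−1)·k = 143 + 19×216 = 143 + 4104 = 4247

4247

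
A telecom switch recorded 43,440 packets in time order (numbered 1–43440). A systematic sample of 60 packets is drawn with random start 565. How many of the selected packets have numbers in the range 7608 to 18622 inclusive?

k = 43440/60 = 724
First selection ≥ 7608: 565 + ⌈(7608−565)/724⌉·724 = 565 + 10×724 = 7805
Last selection ≤ 18622: 565 + ⌊(18622−565)/724⌋·724 = 565 + 24×724 = 17941
Count = 24 − 10 + 1 = 15

15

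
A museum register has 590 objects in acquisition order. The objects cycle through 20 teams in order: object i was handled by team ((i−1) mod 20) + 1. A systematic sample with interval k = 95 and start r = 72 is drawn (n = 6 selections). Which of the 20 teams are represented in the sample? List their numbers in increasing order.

2, 7, 12, 17

Consecutive selections differ by k = 95, so their team numbers differ by 95 mod 20 = 15.
gcd(95, 20) = 5, so the sample visits 20/5 = 4 distinct residues mod 20.
Start 72 is team 12; the teams hit are 2, 7, 12, 17.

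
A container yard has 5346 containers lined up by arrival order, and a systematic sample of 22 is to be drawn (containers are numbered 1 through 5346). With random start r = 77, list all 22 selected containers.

77, 320, 563, 806, 1049, 1292, 1535, 1778, 2021, 2264, 2507, 2750, 2993, 3236, 3479, 3722, 3965, 4208, 4451, 4694, 4937, 5180

k = N/n = 5346/22 = 243
container 1: 77
container 2: 77 + 243 = 320
container 3: 320 + 243 = 563
container 4: 563 + 243 = 806
container 5: 806 + 243 = 1049
container 6: 1049 + 243 = 1292
container 7: 1292 + 243 = 1535
container 8: 1535 + 243 = 1778
container 9: 1778 + 243 = 2021
container 10: 2021 + 243 = 2264
container 11: 2264 + 243 = 2507
container 12: 2507 + 243 = 2750
container 13: 2750 + 243 = 2993
container 14: 2993 + 243 = 3236
container 15: 3236 + 243 = 3479
container 16: 3479 + 243 = 3722
container 17: 3722 + 243 = 3965
container 18: 3965 + 243 = 4208
container 19: 4208 + 243 = 4451
container 20: 4451 + 243 = 4694
container 21: 4694 + 243 = 4937
container 22: 4937 + 243 = 5180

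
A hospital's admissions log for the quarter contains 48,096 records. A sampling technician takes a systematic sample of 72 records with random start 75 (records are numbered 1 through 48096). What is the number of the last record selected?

k = 48096/72 = 668
72nd selection = r + (72−1)·k = 75 + 71×668 = 75 + 47428 = 47503

47503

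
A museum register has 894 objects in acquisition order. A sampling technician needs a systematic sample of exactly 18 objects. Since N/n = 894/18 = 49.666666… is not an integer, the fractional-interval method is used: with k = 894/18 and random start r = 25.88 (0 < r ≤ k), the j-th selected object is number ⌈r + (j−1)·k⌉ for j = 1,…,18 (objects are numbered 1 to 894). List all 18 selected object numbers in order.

26, 76, 126, 175, 225, 275, 324, 374, 424, 473, 523, 573, 622, 672, 722, 771, 821, 871

j=1: r + 0k = 25.88 → ⌈·⌉ = 26
j=2: r + 1k = 75.546666… → ⌈·⌉ = 76
j=3: r + 2k = 125.213333… → ⌈·⌉ = 126
j=4: r + 3k = 174.88 → ⌈·⌉ = 175
j=5: r + 4k = 224.546666… → ⌈·⌉ = 225
j=6: r + 5k = 274.213333… → ⌈·⌉ = 275
j=7: r + 6k = 323.88 → ⌈·⌉ = 324
j=8: r + 7k = 373.546666… → ⌈·⌉ = 374
j=9: r + 8k = 423.213333… → ⌈·⌉ = 424
j=10: r + 9k = 472.88 → ⌈·⌉ = 473
j=11: r + 10k = 522.546666… → ⌈·⌉ = 523
j=12: r + 11k = 572.213333… → ⌈·⌉ = 573
j=13: r + 12k = 621.88 → ⌈·⌉ = 622
j=14: r + 13k = 671.546666… → ⌈·⌉ = 672
j=15: r + 14k = 721.213333… → ⌈·⌉ = 722
j=16: r + 15k = 770.88 → ⌈·⌉ = 771
j=17: r + 16k = 820.546666… → ⌈·⌉ = 821
j=18: r + 17k = 870.213333… → ⌈·⌉ = 871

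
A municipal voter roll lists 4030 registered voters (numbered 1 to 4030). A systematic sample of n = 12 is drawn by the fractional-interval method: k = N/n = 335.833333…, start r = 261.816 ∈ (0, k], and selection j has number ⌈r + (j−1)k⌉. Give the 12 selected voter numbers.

262, 598, 934, 1270, 1606, 1941, 2277, 2613, 2949, 3285, 3621, 3956

j=1: r + 0k = 261.816 → ⌈·⌉ = 262
j=2: r + 1k = 597.649333… → ⌈·⌉ = 598
j=3: r + 2k = 933.482666… → ⌈·⌉ = 934
j=4: r + 3k = 1269.316 → ⌈·⌉ = 1270
j=5: r + 4k = 1605.149333… → ⌈·⌉ = 1606
j=6: r + 5k = 1940.982666… → ⌈·⌉ = 1941
j=7: r + 6k = 2276.816 → ⌈·⌉ = 2277
j=8: r + 7k = 2612.649333… → ⌈·⌉ = 2613
j=9: r + 8k = 2948.482666… → ⌈·⌉ = 2949
j=10: r + 9k = 3284.316 → ⌈·⌉ = 3285
j=11: r + 10k = 3620.149333… → ⌈·⌉ = 3621
j=12: r + 11k = 3955.982666… → ⌈·⌉ = 3956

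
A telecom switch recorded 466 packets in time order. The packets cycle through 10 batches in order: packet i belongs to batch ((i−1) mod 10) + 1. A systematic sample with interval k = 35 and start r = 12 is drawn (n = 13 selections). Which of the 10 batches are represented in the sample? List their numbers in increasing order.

2, 7

Consecutive selections differ by k = 35, so their batch numbers differ by 35 mod 10 = 5.
gcd(35, 10) = 5, so the sample visits 10/5 = 2 distinct residues mod 10.
Start 12 is batch 2; the batches hit are 2, 7.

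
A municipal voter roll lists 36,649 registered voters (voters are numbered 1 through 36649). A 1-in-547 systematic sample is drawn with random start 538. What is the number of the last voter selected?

k = 547
67th selection = r + (67−1)·k = 538 + 66×547 = 538 + 36102 = 36640

36640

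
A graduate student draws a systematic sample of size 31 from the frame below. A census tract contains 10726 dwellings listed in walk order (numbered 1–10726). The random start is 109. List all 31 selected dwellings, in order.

109, 455, 801, 1147, 1493, 1839, 2185, 2531, 2877, 3223, 3569, 3915, 4261, 4607, 4953, 5299, 5645, 5991, 6337, 6683, 7029, 7375, 7721, 8067, 8413, 8759, 9105, 9451, 9797, 10143, 10489

k = N/n = 10726/31 = 346
dwelling 1: 109
dwelling 2: 109 + 346 = 455
dwelling 3: 455 + 346 = 801
dwelling 4: 801 + 346 = 1147
dwelling 5: 1147 + 346 = 1493
dwelling 6: 1493 + 346 = 1839
dwelling 7: 1839 + 346 = 2185
dwelling 8: 2185 + 346 = 2531
dwelling 9: 2531 + 346 = 2877
dwelling 10: 2877 + 346 = 3223
dwelling 11: 3223 + 346 = 3569
dwelling 12: 3569 + 346 = 3915
dwelling 13: 3915 + 346 = 4261
dwelling 14: 4261 + 346 = 4607
dwelling 15: 4607 + 346 = 4953
dwelling 16: 4953 + 346 = 5299
dwelling 17: 5299 + 346 = 5645
dwelling 18: 5645 + 346 = 5991
dwelling 19: 5991 + 346 = 6337
dwelling 20: 6337 + 346 = 6683
dwelling 21: 6683 + 346 = 7029
dwelling 22: 7029 + 346 = 7375
dwelling 23: 7375 + 346 = 7721
dwelling 24: 7721 + 346 = 8067
dwelling 25: 8067 + 346 = 8413
dwelling 26: 8413 + 346 = 8759
dwelling 27: 8759 + 346 = 9105
dwelling 28: 9105 + 346 = 9451
dwelling 29: 9451 + 346 = 9797
dwelling 30: 9797 + 346 = 10143
dwelling 31: 10143 + 346 = 10489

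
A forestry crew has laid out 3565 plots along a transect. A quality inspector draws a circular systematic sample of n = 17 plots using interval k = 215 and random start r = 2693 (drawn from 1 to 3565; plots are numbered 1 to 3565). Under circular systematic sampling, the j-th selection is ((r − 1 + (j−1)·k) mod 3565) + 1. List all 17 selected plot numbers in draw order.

Selection 1: 2693
Selection 2: 2693 + 215 = 2908
Selection 3: 2908 + 215 = 3123
Selection 4: 3123 + 215 = 3338
Selection 5: 3338 + 215 = 3553
Selection 6: 3553 + 215 = 3768 → 3768 − 3565 = 203
Selection 7: 203 + 215 = 418
Selection 8: 418 + 215 = 633
Selection 9: 633 + 215 = 848
Selection 10: 848 + 215 = 1063
Selection 11: 1063 + 215 = 1278
Selection 12: 1278 + 215 = 1493
Selection 13: 1493 + 215 = 1708
Selection 14: 1708 + 215 = 1923
Selection 15: 1923 + 215 = 2138
Selection 16: 2138 + 215 = 2353
Selection 17: 2353 + 215 = 2568

2693, 2908, 3123, 3338, 3553, 203, 418, 633, 848, 1063, 1278, 1493, 1708, 1923, 2138, 2353, 2568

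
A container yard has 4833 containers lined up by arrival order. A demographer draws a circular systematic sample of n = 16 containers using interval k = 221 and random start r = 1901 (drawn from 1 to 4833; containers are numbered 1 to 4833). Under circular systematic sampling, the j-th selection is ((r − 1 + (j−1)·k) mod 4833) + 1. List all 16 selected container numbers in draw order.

1901, 2122, 2343, 2564, 2785, 3006, 3227, 3448, 3669, 3890, 4111, 4332, 4553, 4774, 162, 383

Selection 1: 1901
Selection 2: 1901 + 221 = 2122
Selection 3: 2122 + 221 = 2343
Selection 4: 2343 + 221 = 2564
Selection 5: 2564 + 221 = 2785
Selection 6: 2785 + 221 = 3006
Selection 7: 3006 + 221 = 3227
Selection 8: 3227 + 221 = 3448
Selection 9: 3448 + 221 = 3669
Selection 10: 3669 + 221 = 3890
Selection 11: 3890 + 221 = 4111
Selection 12: 4111 + 221 = 4332
Selection 13: 4332 + 221 = 4553
Selection 14: 4553 + 221 = 4774
Selection 15: 4774 + 221 = 4995 → 4995 − 4833 = 162
Selection 16: 162 + 221 = 383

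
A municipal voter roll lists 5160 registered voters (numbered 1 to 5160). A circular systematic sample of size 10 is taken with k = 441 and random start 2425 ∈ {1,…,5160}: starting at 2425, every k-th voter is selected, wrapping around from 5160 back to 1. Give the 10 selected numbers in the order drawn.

Selection 1: 2425
Selection 2: 2425 + 441 = 2866
Selection 3: 2866 + 441 = 3307
Selection 4: 3307 + 441 = 3748
Selection 5: 3748 + 441 = 4189
Selection 6: 4189 + 441 = 4630
Selection 7: 4630 + 441 = 5071
Selection 8: 5071 + 441 = 5512 → 5512 − 5160 = 352
Selection 9: 352 + 441 = 793
Selection 10: 793 + 441 = 1234

2425, 2866, 3307, 3748, 4189, 4630, 5071, 352, 793, 1234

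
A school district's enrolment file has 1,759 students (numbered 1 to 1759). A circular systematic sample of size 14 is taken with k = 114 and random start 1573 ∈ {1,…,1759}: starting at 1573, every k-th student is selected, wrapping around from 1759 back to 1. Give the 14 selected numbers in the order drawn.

Selection 1: 1573
Selection 2: 1573 + 114 = 1687
Selection 3: 1687 + 114 = 1801 → 1801 − 1759 = 42
Selection 4: 42 + 114 = 156
Selection 5: 156 + 114 = 270
Selection 6: 270 + 114 = 384
Selection 7: 384 + 114 = 498
Selection 8: 498 + 114 = 612
Selection 9: 612 + 114 = 726
Selection 10: 726 + 114 = 840
Selection 11: 840 + 114 = 954
Selection 12: 954 + 114 = 1068
Selection 13: 1068 + 114 = 1182
Selection 14: 1182 + 114 = 1296

1573, 1687, 42, 156, 270, 384, 498, 612, 726, 840, 954, 1068, 1182, 1296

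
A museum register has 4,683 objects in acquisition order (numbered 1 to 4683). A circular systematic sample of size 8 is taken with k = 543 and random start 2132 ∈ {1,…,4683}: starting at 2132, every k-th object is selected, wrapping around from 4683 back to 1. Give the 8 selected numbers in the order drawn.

2132, 2675, 3218, 3761, 4304, 164, 707, 1250

Selection 1: 2132
Selection 2: 2132 + 543 = 2675
Selection 3: 2675 + 543 = 3218
Selection 4: 3218 + 543 = 3761
Selection 5: 3761 + 543 = 4304
Selection 6: 4304 + 543 = 4847 → 4847 − 4683 = 164
Selection 7: 164 + 543 = 707
Selection 8: 707 + 543 = 1250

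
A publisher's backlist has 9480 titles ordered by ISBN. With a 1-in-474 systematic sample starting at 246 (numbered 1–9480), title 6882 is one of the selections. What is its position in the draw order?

k = 474
position = (6882 − 246)/474 + 1 = 6636/474 + 1 = 14 + 1 = 15

15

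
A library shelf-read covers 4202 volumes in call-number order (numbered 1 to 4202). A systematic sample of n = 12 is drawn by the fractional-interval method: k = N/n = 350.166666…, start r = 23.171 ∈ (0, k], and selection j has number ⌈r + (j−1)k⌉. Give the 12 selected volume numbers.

j=1: r + 0k = 23.171 → ⌈·⌉ = 24
j=2: r + 1k = 373.337666… → ⌈·⌉ = 374
j=3: r + 2k = 723.504333… → ⌈·⌉ = 724
j=4: r + 3k = 1073.671 → ⌈·⌉ = 1074
j=5: r + 4k = 1423.837666… → ⌈·⌉ = 1424
j=6: r + 5k = 1774.004333… → ⌈·⌉ = 1775
j=7: r + 6k = 2124.171 → ⌈·⌉ = 2125
j=8: r + 7k = 2474.337666… → ⌈·⌉ = 2475
j=9: r + 8k = 2824.504333… → ⌈·⌉ = 2825
j=10: r + 9k = 3174.671 → ⌈·⌉ = 3175
j=11: r + 10k = 3524.837666… → ⌈·⌉ = 3525
j=12: r + 11k = 3875.004333… → ⌈·⌉ = 3876

24, 374, 724, 1074, 1424, 1775, 2125, 2475, 2825, 3175, 3525, 3876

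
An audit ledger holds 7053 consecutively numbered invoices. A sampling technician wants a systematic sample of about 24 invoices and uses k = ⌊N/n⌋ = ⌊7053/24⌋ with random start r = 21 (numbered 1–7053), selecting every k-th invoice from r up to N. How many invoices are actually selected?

k = ⌊7053/24⌋ = 293
Achieved size = ⌊(7053 − 21)/293⌋ + 1 = ⌊7032/293⌋ + 1 = 24 + 1 = 25
(last selection: 21 + 24×293 = 7053 ≤ 7053; next would be 7346 > 7053)

25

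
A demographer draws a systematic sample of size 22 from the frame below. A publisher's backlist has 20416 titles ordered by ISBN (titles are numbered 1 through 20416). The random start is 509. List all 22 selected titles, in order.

k = N/n = 20416/22 = 928
title 1: 509
title 2: 509 + 928 = 1437
title 3: 1437 + 928 = 2365
title 4: 2365 + 928 = 3293
title 5: 3293 + 928 = 4221
title 6: 4221 + 928 = 5149
title 7: 5149 + 928 = 6077
title 8: 6077 + 928 = 7005
title 9: 7005 + 928 = 7933
title 10: 7933 + 928 = 8861
title 11: 8861 + 928 = 9789
title 12: 9789 + 928 = 10717
title 13: 10717 + 928 = 11645
title 14: 11645 + 928 = 12573
title 15: 12573 + 928 = 13501
title 16: 13501 + 928 = 14429
title 17: 14429 + 928 = 15357
title 18: 15357 + 928 = 16285
title 19: 16285 + 928 = 17213
title 20: 17213 + 928 = 18141
title 21: 18141 + 928 = 19069
title 22: 19069 + 928 = 19997

509, 1437, 2365, 3293, 4221, 5149, 6077, 7005, 7933, 8861, 9789, 10717, 11645, 12573, 13501, 14429, 15357, 16285, 17213, 18141, 19069, 19997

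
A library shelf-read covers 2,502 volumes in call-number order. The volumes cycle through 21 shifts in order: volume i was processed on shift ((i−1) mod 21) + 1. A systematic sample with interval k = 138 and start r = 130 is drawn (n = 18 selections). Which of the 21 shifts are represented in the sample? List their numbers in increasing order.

1, 4, 7, 10, 13, 16, 19

Consecutive selections differ by k = 138, so their shift numbers differ by 138 mod 21 = 12.
gcd(138, 21) = 3, so the sample visits 21/3 = 7 distinct residues mod 21.
Start 130 is shift 4; the shifts hit are 1, 4, 7, 10, 13, 16, 19.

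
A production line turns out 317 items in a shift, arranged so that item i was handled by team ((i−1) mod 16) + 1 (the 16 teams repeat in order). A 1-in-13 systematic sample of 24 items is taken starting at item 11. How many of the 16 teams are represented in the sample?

Consecutive selections differ by k = 13, so their team numbers differ by 13 mod 16 = 13.
gcd(13, 16) = 1, so the sample visits 16/1 = 16 distinct residues mod 16.
Start 11 is team 11; the teams hit are 1, 2, 3, 4, 5, 6, 7, 8, 9, 10, 11, 12, 13, 14, 15, 16.

16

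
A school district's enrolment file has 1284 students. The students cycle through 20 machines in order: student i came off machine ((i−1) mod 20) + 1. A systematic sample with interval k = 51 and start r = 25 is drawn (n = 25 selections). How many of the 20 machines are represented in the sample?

20

Consecutive selections differ by k = 51, so their machine numbers differ by 51 mod 20 = 11.
gcd(51, 20) = 1, so the sample visits 20/1 = 20 distinct residues mod 20.
Start 25 is machine 5; the machines hit are 1, 2, 3, 4, 5, 6, 7, 8, 9, 10, 11, 12, 13, 14, 15, 16, 17, 18, 19, 20.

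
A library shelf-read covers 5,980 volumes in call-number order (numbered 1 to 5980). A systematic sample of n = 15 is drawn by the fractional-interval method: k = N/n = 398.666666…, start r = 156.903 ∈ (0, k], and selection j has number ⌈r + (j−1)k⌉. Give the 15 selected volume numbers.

j=1: r + 0k = 156.903 → ⌈·⌉ = 157
j=2: r + 1k = 555.569666… → ⌈·⌉ = 556
j=3: r + 2k = 954.236333… → ⌈·⌉ = 955
j=4: r + 3k = 1352.903 → ⌈·⌉ = 1353
j=5: r + 4k = 1751.569666… → ⌈·⌉ = 1752
j=6: r + 5k = 2150.236333… → ⌈·⌉ = 2151
j=7: r + 6k = 2548.903 → ⌈·⌉ = 2549
j=8: r + 7k = 2947.569666… → ⌈·⌉ = 2948
j=9: r + 8k = 3346.236333… → ⌈·⌉ = 3347
j=10: r + 9k = 3744.903 → ⌈·⌉ = 3745
j=11: r + 10k = 4143.569666… → ⌈·⌉ = 4144
j=12: r + 11k = 4542.236333… → ⌈·⌉ = 4543
j=13: r + 12k = 4940.903 → ⌈·⌉ = 4941
j=14: r + 13k = 5339.569666… → ⌈·⌉ = 5340
j=15: r + 14k = 5738.236333… → ⌈·⌉ = 5739

157, 556, 955, 1353, 1752, 2151, 2549, 2948, 3347, 3745, 4144, 4543, 4941, 5340, 5739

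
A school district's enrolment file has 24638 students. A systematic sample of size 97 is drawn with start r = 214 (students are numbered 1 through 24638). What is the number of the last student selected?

k = 24638/97 = 254
97th selection = r + (97−1)·k = 214 + 96×254 = 214 + 24384 = 24598

24598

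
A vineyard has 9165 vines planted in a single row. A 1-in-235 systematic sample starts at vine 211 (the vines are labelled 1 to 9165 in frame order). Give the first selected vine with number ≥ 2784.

2796

k = 235
Steps past start: ⌈(2784 − 211)/235⌉ = ⌈2573/235⌉ = 11
Selected vine: 211 + 11×235 = 2796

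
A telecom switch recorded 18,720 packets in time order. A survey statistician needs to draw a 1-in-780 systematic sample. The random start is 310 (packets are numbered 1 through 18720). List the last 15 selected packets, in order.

7330, 8110, 8890, 9670, 10450, 11230, 12010, 12790, 13570, 14350, 15130, 15910, 16690, 17470, 18250

10th selection = 310 + 9×780 = 7330
11th: 7330 + 780 = 8110
12th: 8110 + 780 = 8890
13th: 8890 + 780 = 9670
14th: 9670 + 780 = 10450
15th: 10450 + 780 = 11230
16th: 11230 + 780 = 12010
17th: 12010 + 780 = 12790
18th: 12790 + 780 = 13570
19th: 13570 + 780 = 14350
20th: 14350 + 780 = 15130
21st: 15130 + 780 = 15910
22nd: 15910 + 780 = 16690
23rd: 16690 + 780 = 17470
24th: 17470 + 780 = 18250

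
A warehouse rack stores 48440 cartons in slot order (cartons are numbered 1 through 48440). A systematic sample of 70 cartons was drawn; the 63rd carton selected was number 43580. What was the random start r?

676

k = 48440/70 = 692
r = 43580 − (63−1)×692 = 43580 − 42904 = 676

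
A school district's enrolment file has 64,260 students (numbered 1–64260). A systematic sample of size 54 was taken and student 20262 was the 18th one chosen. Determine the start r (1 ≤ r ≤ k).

k = 64260/54 = 1190
r = 20262 − (18−1)×1190 = 20262 − 20230 = 32

32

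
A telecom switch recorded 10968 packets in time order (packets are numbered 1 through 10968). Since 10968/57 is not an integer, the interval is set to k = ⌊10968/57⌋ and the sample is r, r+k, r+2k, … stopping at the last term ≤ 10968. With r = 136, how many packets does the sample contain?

57

k = ⌊10968/57⌋ = 192
Achieved size = ⌊(10968 − 136)/192⌋ + 1 = ⌊10832/192⌋ + 1 = 56 + 1 = 57
(last selection: 136 + 56×192 = 10888 ≤ 10968; next would be 11080 > 10968)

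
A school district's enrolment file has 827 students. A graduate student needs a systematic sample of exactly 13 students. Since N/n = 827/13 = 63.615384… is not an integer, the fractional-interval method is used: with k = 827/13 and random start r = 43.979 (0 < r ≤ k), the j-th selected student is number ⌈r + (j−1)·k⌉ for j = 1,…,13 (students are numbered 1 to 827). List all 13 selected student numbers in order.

44, 108, 172, 235, 299, 363, 426, 490, 553, 617, 681, 744, 808

j=1: r + 0k = 43.979 → ⌈·⌉ = 44
j=2: r + 1k = 107.594384… → ⌈·⌉ = 108
j=3: r + 2k = 171.209769… → ⌈·⌉ = 172
j=4: r + 3k = 234.825153… → ⌈·⌉ = 235
j=5: r + 4k = 298.440538… → ⌈·⌉ = 299
j=6: r + 5k = 362.055923… → ⌈·⌉ = 363
j=7: r + 6k = 425.671307… → ⌈·⌉ = 426
j=8: r + 7k = 489.286692… → ⌈·⌉ = 490
j=9: r + 8k = 552.902076… → ⌈·⌉ = 553
j=10: r + 9k = 616.517461… → ⌈·⌉ = 617
j=11: r + 10k = 680.132846… → ⌈·⌉ = 681
j=12: r + 11k = 743.748230… → ⌈·⌉ = 744
j=13: r + 12k = 807.363615… → ⌈·⌉ = 808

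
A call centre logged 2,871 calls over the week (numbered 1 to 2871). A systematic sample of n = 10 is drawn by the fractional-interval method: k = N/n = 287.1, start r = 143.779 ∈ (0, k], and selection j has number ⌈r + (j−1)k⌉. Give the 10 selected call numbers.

144, 431, 718, 1006, 1293, 1580, 1867, 2154, 2441, 2728

j=1: r + 0k = 143.779 → ⌈·⌉ = 144
j=2: r + 1k = 430.879 → ⌈·⌉ = 431
j=3: r + 2k = 717.979 → ⌈·⌉ = 718
j=4: r + 3k = 1005.079 → ⌈·⌉ = 1006
j=5: r + 4k = 1292.179 → ⌈·⌉ = 1293
j=6: r + 5k = 1579.279 → ⌈·⌉ = 1580
j=7: r + 6k = 1866.379 → ⌈·⌉ = 1867
j=8: r + 7k = 2153.479 → ⌈·⌉ = 2154
j=9: r + 8k = 2440.579 → ⌈·⌉ = 2441
j=10: r + 9k = 2727.679 → ⌈·⌉ = 2728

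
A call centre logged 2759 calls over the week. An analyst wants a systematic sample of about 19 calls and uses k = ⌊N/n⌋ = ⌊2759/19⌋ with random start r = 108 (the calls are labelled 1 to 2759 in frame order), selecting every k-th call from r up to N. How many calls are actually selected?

k = ⌊2759/19⌋ = 145
Achieved size = ⌊(2759 − 108)/145⌋ + 1 = ⌊2651/145⌋ + 1 = 18 + 1 = 19
(last selection: 108 + 18×145 = 2718 ≤ 2759; next would be 2863 > 2759)

19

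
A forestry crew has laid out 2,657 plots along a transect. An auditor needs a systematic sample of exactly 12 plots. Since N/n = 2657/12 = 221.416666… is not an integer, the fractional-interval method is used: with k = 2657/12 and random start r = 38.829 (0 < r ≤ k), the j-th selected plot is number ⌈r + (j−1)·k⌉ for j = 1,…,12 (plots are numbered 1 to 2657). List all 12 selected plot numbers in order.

39, 261, 482, 704, 925, 1146, 1368, 1589, 1811, 2032, 2253, 2475

j=1: r + 0k = 38.829 → ⌈·⌉ = 39
j=2: r + 1k = 260.245666… → ⌈·⌉ = 261
j=3: r + 2k = 481.662333… → ⌈·⌉ = 482
j=4: r + 3k = 703.079 → ⌈·⌉ = 704
j=5: r + 4k = 924.495666… → ⌈·⌉ = 925
j=6: r + 5k = 1145.912333… → ⌈·⌉ = 1146
j=7: r + 6k = 1367.329 → ⌈·⌉ = 1368
j=8: r + 7k = 1588.745666… → ⌈·⌉ = 1589
j=9: r + 8k = 1810.162333… → ⌈·⌉ = 1811
j=10: r + 9k = 2031.579 → ⌈·⌉ = 2032
j=11: r + 10k = 2252.995666… → ⌈·⌉ = 2253
j=12: r + 11k = 2474.412333… → ⌈·⌉ = 2475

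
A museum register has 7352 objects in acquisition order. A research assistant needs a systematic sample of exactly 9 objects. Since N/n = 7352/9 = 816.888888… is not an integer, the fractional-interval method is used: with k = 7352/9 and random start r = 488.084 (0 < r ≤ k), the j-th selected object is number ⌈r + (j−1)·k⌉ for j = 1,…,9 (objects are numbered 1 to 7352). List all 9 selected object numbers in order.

j=1: r + 0k = 488.084 → ⌈·⌉ = 489
j=2: r + 1k = 1304.972888… → ⌈·⌉ = 1305
j=3: r + 2k = 2121.861777… → ⌈·⌉ = 2122
j=4: r + 3k = 2938.750666… → ⌈·⌉ = 2939
j=5: r + 4k = 3755.639555… → ⌈·⌉ = 3756
j=6: r + 5k = 4572.528444… → ⌈·⌉ = 4573
j=7: r + 6k = 5389.417333… → ⌈·⌉ = 5390
j=8: r + 7k = 6206.306222… → ⌈·⌉ = 6207
j=9: r + 8k = 7023.195111… → ⌈·⌉ = 7024

489, 1305, 2122, 2939, 3756, 4573, 5390, 6207, 7024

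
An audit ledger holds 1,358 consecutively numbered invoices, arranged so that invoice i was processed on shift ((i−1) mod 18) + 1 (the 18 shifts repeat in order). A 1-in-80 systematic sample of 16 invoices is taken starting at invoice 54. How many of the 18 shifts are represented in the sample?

9

Consecutive selections differ by k = 80, so their shift numbers differ by 80 mod 18 = 8.
gcd(80, 18) = 2, so the sample visits 18/2 = 9 distinct residues mod 18.
Start 54 is shift 18; the shifts hit are 2, 4, 6, 8, 10, 12, 14, 16, 18.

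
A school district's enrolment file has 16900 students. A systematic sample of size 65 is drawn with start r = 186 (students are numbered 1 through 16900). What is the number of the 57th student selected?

14746

k = 16900/65 = 260
57th selection = r + (57−1)·k = 186 + 56×260 = 186 + 14560 = 14746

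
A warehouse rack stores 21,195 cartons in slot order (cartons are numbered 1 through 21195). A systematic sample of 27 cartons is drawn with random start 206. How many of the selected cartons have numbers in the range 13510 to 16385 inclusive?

4

k = 21195/27 = 785
First selection ≥ 13510: 206 + ⌈(13510−206)/785⌉·785 = 206 + 17×785 = 13551
Last selection ≤ 16385: 206 + ⌊(16385−206)/785⌋·785 = 206 + 20×785 = 15906
Count = 20 − 17 + 1 = 4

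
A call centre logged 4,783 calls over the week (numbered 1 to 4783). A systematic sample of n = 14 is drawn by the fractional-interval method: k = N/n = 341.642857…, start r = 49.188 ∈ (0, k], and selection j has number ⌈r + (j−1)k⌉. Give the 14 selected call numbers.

50, 391, 733, 1075, 1416, 1758, 2100, 2441, 2783, 3124, 3466, 3808, 4149, 4491

j=1: r + 0k = 49.188 → ⌈·⌉ = 50
j=2: r + 1k = 390.830857… → ⌈·⌉ = 391
j=3: r + 2k = 732.473714… → ⌈·⌉ = 733
j=4: r + 3k = 1074.116571… → ⌈·⌉ = 1075
j=5: r + 4k = 1415.759428… → ⌈·⌉ = 1416
j=6: r + 5k = 1757.402285… → ⌈·⌉ = 1758
j=7: r + 6k = 2099.045142… → ⌈·⌉ = 2100
j=8: r + 7k = 2440.688 → ⌈·⌉ = 2441
j=9: r + 8k = 2782.330857… → ⌈·⌉ = 2783
j=10: r + 9k = 3123.973714… → ⌈·⌉ = 3124
j=11: r + 10k = 3465.616571… → ⌈·⌉ = 3466
j=12: r + 11k = 3807.259428… → ⌈·⌉ = 3808
j=13: r + 12k = 4148.902285… → ⌈·⌉ = 4149
j=14: r + 13k = 4490.545142… → ⌈·⌉ = 4491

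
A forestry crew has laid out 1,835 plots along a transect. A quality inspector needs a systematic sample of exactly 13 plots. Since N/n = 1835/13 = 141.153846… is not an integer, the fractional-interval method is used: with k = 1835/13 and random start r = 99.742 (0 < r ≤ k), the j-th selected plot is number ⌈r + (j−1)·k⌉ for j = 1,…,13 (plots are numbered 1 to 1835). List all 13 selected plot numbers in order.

100, 241, 383, 524, 665, 806, 947, 1088, 1229, 1371, 1512, 1653, 1794

j=1: r + 0k = 99.742 → ⌈·⌉ = 100
j=2: r + 1k = 240.895846… → ⌈·⌉ = 241
j=3: r + 2k = 382.049692… → ⌈·⌉ = 383
j=4: r + 3k = 523.203538… → ⌈·⌉ = 524
j=5: r + 4k = 664.357384… → ⌈·⌉ = 665
j=6: r + 5k = 805.511230… → ⌈·⌉ = 806
j=7: r + 6k = 946.665076… → ⌈·⌉ = 947
j=8: r + 7k = 1087.818923… → ⌈·⌉ = 1088
j=9: r + 8k = 1228.972769… → ⌈·⌉ = 1229
j=10: r + 9k = 1370.126615… → ⌈·⌉ = 1371
j=11: r + 10k = 1511.280461… → ⌈·⌉ = 1512
j=12: r + 11k = 1652.434307… → ⌈·⌉ = 1653
j=13: r + 12k = 1793.588153… → ⌈·⌉ = 1794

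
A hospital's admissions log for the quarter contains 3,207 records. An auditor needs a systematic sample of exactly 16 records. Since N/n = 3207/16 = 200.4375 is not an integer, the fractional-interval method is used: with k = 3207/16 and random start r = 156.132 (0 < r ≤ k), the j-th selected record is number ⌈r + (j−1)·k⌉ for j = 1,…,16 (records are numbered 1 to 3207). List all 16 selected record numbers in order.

157, 357, 558, 758, 958, 1159, 1359, 1560, 1760, 1961, 2161, 2361, 2562, 2762, 2963, 3163

j=1: r + 0k = 156.132 → ⌈·⌉ = 157
j=2: r + 1k = 356.5695 → ⌈·⌉ = 357
j=3: r + 2k = 557.007 → ⌈·⌉ = 558
j=4: r + 3k = 757.4445 → ⌈·⌉ = 758
j=5: r + 4k = 957.882 → ⌈·⌉ = 958
j=6: r + 5k = 1158.3195 → ⌈·⌉ = 1159
j=7: r + 6k = 1358.757 → ⌈·⌉ = 1359
j=8: r + 7k = 1559.1945 → ⌈·⌉ = 1560
j=9: r + 8k = 1759.632 → ⌈·⌉ = 1760
j=10: r + 9k = 1960.0695 → ⌈·⌉ = 1961
j=11: r + 10k = 2160.507 → ⌈·⌉ = 2161
j=12: r + 11k = 2360.9445 → ⌈·⌉ = 2361
j=13: r + 12k = 2561.382 → ⌈·⌉ = 2562
j=14: r + 13k = 2761.8195 → ⌈·⌉ = 2762
j=15: r + 14k = 2962.257 → ⌈·⌉ = 2963
j=16: r + 15k = 3162.6945 → ⌈·⌉ = 3163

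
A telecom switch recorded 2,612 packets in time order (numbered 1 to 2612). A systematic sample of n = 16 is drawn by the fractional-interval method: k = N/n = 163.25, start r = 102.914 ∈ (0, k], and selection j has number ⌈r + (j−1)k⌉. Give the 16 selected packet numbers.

103, 267, 430, 593, 756, 920, 1083, 1246, 1409, 1573, 1736, 1899, 2062, 2226, 2389, 2552

j=1: r + 0k = 102.914 → ⌈·⌉ = 103
j=2: r + 1k = 266.164 → ⌈·⌉ = 267
j=3: r + 2k = 429.414 → ⌈·⌉ = 430
j=4: r + 3k = 592.664 → ⌈·⌉ = 593
j=5: r + 4k = 755.914 → ⌈·⌉ = 756
j=6: r + 5k = 919.164 → ⌈·⌉ = 920
j=7: r + 6k = 1082.414 → ⌈·⌉ = 1083
j=8: r + 7k = 1245.664 → ⌈·⌉ = 1246
j=9: r + 8k = 1408.914 → ⌈·⌉ = 1409
j=10: r + 9k = 1572.164 → ⌈·⌉ = 1573
j=11: r + 10k = 1735.414 → ⌈·⌉ = 1736
j=12: r + 11k = 1898.664 → ⌈·⌉ = 1899
j=13: r + 12k = 2061.914 → ⌈·⌉ = 2062
j=14: r + 13k = 2225.164 → ⌈·⌉ = 2226
j=15: r + 14k = 2388.414 → ⌈·⌉ = 2389
j=16: r + 15k = 2551.664 → ⌈·⌉ = 2552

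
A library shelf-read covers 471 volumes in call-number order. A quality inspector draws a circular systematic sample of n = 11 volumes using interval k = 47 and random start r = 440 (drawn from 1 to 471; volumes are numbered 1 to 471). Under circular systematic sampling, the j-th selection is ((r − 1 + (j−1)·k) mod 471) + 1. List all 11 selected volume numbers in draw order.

440, 16, 63, 110, 157, 204, 251, 298, 345, 392, 439

Selection 1: 440
Selection 2: 440 + 47 = 487 → 487 − 471 = 16
Selection 3: 16 + 47 = 63
Selection 4: 63 + 47 = 110
Selection 5: 110 + 47 = 157
Selection 6: 157 + 47 = 204
Selection 7: 204 + 47 = 251
Selection 8: 251 + 47 = 298
Selection 9: 298 + 47 = 345
Selection 10: 345 + 47 = 392
Selection 11: 392 + 47 = 439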